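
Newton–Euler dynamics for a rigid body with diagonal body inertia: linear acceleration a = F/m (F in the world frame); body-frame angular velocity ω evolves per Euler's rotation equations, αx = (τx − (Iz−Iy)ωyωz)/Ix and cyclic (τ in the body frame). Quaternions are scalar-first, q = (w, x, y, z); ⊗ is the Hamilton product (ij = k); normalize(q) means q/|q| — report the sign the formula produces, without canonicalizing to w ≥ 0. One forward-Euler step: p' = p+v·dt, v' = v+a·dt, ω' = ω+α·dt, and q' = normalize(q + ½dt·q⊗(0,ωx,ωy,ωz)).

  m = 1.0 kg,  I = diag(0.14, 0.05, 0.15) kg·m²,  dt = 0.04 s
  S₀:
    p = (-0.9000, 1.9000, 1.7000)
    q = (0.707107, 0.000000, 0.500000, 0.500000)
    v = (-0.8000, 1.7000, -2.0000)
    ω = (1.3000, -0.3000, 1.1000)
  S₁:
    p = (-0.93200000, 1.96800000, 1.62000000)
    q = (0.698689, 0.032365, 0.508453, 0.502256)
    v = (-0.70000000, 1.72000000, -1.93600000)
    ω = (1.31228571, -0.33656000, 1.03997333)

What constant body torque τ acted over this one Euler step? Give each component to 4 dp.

τ = (0.0100, -0.0600, -0.1900)

Δω = ω₁−ω₀ = (0.01228571, -0.03656000, -0.06002667)
ω₀×(Iω₀) = (-0.0330, -0.0143, 0.0351)
τ = I·(Δω/dt) + ω₀×(Iω₀) = (0.0100, -0.0600, -0.1900)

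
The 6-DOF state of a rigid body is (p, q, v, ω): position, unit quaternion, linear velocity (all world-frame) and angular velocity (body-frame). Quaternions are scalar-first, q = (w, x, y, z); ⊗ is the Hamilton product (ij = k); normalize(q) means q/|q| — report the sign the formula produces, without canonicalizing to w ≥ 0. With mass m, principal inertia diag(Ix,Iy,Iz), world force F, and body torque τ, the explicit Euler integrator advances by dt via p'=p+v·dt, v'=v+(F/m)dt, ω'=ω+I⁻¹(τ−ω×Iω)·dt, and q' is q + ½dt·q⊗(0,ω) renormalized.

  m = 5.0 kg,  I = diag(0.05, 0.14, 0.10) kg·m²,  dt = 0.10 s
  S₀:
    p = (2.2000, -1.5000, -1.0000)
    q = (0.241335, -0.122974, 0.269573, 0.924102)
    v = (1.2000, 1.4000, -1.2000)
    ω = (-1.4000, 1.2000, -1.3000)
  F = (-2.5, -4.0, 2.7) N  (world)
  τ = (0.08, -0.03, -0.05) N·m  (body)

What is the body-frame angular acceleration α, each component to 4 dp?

ω×(Iω) gyroscopic = (0.0624, -0.0910, -0.1512)
angular accel α = (0.3520, 0.4357, 1.0120)

α = (0.3520, 0.4357, 1.0120)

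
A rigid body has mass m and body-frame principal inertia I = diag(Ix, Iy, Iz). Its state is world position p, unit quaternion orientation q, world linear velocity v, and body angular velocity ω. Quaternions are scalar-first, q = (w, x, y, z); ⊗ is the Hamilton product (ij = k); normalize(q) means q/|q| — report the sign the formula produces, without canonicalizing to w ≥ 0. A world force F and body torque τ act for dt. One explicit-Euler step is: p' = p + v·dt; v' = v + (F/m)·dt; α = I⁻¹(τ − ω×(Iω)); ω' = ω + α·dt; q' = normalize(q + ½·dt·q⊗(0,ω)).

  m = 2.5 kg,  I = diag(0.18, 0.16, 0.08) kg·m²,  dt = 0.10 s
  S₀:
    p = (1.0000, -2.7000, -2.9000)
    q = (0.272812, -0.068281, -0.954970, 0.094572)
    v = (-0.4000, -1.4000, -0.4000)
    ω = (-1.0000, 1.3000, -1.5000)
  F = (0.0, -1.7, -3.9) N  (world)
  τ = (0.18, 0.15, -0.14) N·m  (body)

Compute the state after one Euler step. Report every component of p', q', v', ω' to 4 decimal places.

precession coupling ω×(Iω) = (0.1560, 0.1500, 0.0260)
angular accel α = (0.1333, 0.0000, -2.0750)
ω' = ω + α·dt = (-0.9867, 1.3000, -1.7075)
2q̇ = q⊗(0,ω) = (1.3150380, 1.0366994, 0.1576621, -1.4529533)
q' = normalize(q + ½dt·q⊗(0,ω)) = (0.3365, -0.0163, -0.9413, 0.0218)
p + v·dt = (0.9600, -2.8400, -2.9400)
v + (F/m)dt = (-0.4000, -1.4680, -0.5560)

p' = (0.9600, -2.8400, -2.9400)
q' = (0.3365, -0.0163, -0.9413, 0.0218)
v' = (-0.4000, -1.4680, -0.5560)
ω' = (-0.9867, 1.3000, -1.7075)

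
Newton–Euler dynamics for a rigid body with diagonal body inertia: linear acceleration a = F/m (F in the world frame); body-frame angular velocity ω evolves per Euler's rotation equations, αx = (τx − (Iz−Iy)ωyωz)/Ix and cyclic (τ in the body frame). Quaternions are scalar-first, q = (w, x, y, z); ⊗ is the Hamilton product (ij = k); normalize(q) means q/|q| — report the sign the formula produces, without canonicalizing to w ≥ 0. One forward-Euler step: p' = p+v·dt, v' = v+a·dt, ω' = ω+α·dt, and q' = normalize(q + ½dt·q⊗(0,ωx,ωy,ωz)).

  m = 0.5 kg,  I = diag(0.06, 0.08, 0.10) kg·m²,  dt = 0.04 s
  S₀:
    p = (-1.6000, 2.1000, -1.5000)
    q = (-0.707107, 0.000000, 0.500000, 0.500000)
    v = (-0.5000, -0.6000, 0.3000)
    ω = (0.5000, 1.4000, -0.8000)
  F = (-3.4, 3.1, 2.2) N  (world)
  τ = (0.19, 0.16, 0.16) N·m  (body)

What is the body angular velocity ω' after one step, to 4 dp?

precession coupling ω×(Iω) = (-0.0224, 0.0160, 0.0140)
(τ − ω×Iω)/I = (3.5400, 1.8000, 1.4600)
new body rate ω' = (0.6416, 1.4720, -0.7416)

ω' = (0.6416, 1.4720, -0.7416)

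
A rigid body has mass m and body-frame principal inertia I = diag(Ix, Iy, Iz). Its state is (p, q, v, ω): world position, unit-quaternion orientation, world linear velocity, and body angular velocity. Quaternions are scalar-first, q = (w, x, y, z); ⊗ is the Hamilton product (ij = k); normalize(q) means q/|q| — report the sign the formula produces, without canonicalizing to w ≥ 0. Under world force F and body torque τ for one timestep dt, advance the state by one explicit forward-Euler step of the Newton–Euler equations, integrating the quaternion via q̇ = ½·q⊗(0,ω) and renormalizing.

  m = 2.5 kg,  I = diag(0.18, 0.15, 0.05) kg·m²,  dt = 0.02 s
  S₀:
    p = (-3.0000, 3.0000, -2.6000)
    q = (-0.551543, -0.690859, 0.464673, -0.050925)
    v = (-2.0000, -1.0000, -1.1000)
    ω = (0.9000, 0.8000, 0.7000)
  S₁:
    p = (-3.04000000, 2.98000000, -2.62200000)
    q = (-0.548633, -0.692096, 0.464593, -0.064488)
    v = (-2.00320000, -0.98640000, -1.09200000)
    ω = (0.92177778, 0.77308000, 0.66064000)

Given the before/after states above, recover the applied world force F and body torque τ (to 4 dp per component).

Δω = ω₁−ω₀ = (0.02177778, -0.02692000, -0.03936000)
τ = I·(Δω/dt) + ω₀×(Iω₀) = (0.1400, -0.1200, -0.1200)
Δv = v₁−v₀ = (-0.00320000, 0.01360000, 0.00800000)
applied force F = (-0.4000, 1.7000, 1.0000)

F = (-0.4000, 1.7000, 1.0000)
τ = (0.1400, -0.1200, -0.1200)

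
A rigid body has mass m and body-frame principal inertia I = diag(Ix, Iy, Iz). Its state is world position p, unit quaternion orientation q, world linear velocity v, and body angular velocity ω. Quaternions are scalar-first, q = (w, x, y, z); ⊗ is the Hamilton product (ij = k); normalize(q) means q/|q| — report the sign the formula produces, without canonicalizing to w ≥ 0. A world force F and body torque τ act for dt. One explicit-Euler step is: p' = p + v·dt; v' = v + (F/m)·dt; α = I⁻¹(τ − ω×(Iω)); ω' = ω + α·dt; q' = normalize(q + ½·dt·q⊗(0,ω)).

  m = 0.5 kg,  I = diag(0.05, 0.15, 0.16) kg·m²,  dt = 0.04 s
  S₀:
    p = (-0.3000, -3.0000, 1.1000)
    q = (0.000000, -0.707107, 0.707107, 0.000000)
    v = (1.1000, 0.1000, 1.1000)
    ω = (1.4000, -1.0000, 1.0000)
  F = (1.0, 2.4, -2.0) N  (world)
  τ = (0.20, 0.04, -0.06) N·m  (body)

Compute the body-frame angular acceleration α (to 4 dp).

precession coupling ω×(Iω) = (-0.0100, -0.1540, -0.1400)
(τ − ω×Iω)/I = (4.2000, 1.2933, 0.5000)

α = (4.2000, 1.2933, 0.5000)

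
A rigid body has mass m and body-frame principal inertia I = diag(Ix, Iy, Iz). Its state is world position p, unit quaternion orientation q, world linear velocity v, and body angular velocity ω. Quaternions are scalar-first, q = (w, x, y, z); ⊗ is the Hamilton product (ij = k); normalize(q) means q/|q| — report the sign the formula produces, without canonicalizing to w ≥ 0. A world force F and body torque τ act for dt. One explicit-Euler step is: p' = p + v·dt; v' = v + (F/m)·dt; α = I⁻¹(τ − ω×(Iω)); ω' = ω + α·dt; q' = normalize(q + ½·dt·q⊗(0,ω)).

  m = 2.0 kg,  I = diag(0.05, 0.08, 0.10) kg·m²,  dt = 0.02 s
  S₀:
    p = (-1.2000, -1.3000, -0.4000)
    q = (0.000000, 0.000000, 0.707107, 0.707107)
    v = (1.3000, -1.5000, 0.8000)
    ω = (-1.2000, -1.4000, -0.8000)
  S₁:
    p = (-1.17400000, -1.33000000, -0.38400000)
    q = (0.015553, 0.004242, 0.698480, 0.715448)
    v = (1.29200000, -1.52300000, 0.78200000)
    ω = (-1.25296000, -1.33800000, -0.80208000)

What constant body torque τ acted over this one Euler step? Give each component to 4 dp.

τ = (-0.1100, 0.2000, 0.0400)

ω₁ − ω₀ = (-0.05296000, 0.06200000, -0.00208000)
applied torque τ = (-0.1100, 0.2000, 0.0400)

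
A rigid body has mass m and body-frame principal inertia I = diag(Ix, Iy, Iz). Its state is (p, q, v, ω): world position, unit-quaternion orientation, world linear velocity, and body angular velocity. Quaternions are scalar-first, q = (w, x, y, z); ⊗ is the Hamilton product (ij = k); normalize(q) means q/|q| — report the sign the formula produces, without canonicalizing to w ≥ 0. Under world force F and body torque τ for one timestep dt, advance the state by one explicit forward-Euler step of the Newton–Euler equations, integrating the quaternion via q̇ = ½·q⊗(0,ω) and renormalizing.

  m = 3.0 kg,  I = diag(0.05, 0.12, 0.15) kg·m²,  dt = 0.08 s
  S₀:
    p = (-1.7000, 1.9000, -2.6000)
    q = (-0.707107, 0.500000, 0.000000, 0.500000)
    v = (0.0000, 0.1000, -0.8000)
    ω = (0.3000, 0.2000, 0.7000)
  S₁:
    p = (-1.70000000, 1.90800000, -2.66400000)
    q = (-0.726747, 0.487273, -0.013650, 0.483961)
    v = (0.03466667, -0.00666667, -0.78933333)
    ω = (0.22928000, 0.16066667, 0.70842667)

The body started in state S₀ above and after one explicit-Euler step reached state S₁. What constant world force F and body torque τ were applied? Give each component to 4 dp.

F = (1.3000, -4.0000, 0.4000)
τ = (-0.0400, -0.0800, 0.0200)

ω₁ − ω₀ = (-0.07072000, -0.03933333, 0.00842667)
precession coupling = (0.0042, -0.0210, 0.0042)
I·α + gyro = (-0.0400, -0.0800, 0.0200)
Δv = v₁−v₀ = (0.03466667, -0.10666667, 0.01066667)
m·(v₁−v₀)/dt = (1.3000, -4.0000, 0.4000)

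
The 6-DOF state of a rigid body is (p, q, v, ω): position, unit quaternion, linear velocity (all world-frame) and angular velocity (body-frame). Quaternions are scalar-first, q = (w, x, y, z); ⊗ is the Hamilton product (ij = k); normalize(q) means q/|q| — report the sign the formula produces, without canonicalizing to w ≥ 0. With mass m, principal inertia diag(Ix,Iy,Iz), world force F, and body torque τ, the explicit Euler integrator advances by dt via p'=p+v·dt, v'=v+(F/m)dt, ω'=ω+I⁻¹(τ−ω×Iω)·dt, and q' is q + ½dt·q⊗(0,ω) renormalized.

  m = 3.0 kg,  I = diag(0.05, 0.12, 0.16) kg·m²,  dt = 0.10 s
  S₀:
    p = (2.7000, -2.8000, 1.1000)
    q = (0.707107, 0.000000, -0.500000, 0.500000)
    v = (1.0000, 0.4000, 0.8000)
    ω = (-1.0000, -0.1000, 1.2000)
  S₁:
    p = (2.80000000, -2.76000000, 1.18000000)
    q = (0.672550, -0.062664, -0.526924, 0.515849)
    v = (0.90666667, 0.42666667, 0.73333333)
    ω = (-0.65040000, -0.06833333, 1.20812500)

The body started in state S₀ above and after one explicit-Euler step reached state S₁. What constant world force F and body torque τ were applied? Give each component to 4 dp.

ω₁ − ω₀ = (0.34960000, 0.03166667, 0.00812500)
τ = I·(Δω/dt) + ω₀×(Iω₀) = (0.1700, 0.1700, 0.0200)
velocity change Δv = (-0.09333333, 0.02666667, -0.06666667)
F = m·Δv/dt = (-2.8000, 0.8000, -2.0000)

F = (-2.8000, 0.8000, -2.0000)
τ = (0.1700, 0.1700, 0.0200)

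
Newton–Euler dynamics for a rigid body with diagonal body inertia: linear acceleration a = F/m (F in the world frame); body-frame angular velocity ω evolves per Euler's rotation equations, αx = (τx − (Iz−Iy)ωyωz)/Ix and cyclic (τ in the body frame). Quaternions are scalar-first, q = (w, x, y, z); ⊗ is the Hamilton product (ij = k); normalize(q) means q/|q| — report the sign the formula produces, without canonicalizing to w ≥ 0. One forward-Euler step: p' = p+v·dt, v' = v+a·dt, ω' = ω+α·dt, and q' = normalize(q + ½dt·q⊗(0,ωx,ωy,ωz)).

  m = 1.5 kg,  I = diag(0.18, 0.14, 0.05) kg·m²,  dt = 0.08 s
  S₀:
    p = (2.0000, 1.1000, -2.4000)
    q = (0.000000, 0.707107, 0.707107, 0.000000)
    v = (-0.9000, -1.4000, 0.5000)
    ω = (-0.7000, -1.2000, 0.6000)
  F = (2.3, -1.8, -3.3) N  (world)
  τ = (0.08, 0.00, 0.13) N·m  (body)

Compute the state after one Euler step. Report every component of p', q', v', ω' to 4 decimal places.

p' = (1.9280, 0.9880, -2.3600)
q' = (0.0536, 0.7228, 0.6889, -0.0141)
v' = (-0.7773, -1.4960, 0.3240)
ω' = (-0.6932, -1.1688, 0.8618)

p + v·dt = (1.9280, 0.9880, -2.3600)
v + (F/m)dt = (-0.7773, -1.4960, 0.3240)
(τ − ω×Iω)/I = (0.0844, 0.3900, 3.2720)
new body rate ω' = (-0.6932, -1.1688, 0.8618)
2q̇ = q⊗(0,ω) = (1.3435033, 0.4242642, -0.4242642, -0.3535535)
q + ½dt·q⊗(0,ω), renormalized = (0.0536, 0.7228, 0.6889, -0.0141)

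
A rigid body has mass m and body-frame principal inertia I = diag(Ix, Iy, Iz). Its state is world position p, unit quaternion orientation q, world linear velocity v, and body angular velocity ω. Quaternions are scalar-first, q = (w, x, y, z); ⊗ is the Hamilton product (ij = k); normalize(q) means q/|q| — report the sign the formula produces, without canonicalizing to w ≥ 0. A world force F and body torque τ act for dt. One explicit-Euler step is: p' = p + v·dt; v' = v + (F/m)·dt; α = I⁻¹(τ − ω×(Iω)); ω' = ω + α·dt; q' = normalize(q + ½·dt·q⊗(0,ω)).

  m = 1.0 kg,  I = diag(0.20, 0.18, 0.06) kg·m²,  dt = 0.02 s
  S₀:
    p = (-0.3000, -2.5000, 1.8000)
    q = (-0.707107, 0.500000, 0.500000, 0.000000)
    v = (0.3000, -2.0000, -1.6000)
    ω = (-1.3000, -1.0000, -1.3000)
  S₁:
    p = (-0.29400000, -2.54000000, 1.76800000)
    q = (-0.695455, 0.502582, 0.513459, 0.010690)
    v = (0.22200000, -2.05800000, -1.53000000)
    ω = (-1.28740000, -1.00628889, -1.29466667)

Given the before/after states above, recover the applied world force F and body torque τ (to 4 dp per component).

F = (-3.9000, -2.9000, 3.5000)
τ = (-0.0300, 0.1800, -0.0100)

Δv = v₁−v₀ = (-0.07800000, -0.05800000, 0.07000000)
applied force F = (-3.9000, -2.9000, 3.5000)
rate change Δω = (0.01260000, -0.00628889, 0.00533333)
τ = I·(Δω/dt) + ω₀×(Iω₀) = (-0.0300, 0.1800, -0.0100)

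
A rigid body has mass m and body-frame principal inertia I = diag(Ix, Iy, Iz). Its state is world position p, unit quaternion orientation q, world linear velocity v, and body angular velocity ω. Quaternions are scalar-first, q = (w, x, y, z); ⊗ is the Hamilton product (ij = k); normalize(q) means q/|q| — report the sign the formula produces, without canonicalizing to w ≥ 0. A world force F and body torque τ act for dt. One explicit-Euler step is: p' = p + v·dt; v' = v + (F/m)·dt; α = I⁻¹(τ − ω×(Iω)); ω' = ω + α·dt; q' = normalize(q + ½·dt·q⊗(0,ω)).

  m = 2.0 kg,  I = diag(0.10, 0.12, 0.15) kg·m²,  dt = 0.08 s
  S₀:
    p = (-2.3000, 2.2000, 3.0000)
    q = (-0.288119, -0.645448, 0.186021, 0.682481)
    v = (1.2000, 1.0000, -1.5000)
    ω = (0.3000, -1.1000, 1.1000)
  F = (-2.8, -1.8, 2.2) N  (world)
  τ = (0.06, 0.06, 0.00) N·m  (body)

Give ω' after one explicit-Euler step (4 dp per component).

ω' = (0.3770, -1.0490, 1.1035)

angular accel α = (0.9630, 0.6375, 0.0440)
ω' = ω + α·dt = (0.3770, -1.0490, 1.1035)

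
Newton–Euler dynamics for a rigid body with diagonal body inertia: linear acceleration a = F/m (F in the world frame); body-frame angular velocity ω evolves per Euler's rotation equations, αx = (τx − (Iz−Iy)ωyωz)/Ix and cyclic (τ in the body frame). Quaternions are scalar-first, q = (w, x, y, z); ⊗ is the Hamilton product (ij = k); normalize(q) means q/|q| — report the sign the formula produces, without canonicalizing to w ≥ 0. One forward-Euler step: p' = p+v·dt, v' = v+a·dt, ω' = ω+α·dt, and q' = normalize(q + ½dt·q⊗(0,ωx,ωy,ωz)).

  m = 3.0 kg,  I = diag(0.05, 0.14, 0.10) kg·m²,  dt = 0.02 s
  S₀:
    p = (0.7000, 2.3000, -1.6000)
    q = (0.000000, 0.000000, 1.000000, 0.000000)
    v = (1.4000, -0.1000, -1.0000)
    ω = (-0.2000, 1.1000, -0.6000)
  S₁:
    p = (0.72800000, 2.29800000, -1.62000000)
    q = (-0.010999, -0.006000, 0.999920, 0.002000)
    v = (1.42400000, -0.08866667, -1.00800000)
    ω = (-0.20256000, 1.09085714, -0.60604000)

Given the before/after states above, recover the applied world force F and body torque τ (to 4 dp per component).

F = (3.6000, 1.7000, -1.2000)
τ = (0.0200, -0.0700, -0.0500)

velocity change Δv = (0.02400000, 0.01133333, -0.00800000)
applied force F = (3.6000, 1.7000, -1.2000)
rate change Δω = (-0.00256000, -0.00914286, -0.00604000)
applied torque τ = (0.0200, -0.0700, -0.0500)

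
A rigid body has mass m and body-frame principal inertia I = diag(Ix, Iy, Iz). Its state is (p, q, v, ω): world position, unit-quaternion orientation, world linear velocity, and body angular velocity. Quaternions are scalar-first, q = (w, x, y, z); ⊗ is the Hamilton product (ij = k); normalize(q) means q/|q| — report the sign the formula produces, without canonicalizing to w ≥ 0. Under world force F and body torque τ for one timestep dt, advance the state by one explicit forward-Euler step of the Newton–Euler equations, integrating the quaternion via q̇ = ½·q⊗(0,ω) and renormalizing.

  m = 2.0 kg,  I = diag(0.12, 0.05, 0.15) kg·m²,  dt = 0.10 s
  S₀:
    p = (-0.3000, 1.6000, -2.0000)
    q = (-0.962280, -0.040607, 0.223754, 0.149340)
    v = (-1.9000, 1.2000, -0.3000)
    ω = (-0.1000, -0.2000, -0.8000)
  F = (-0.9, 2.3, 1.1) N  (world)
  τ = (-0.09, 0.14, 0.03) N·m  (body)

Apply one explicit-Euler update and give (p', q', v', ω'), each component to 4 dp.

α = I⁻¹(τ − ω×Iω) = (-0.8833, 2.8480, 0.2093)
ω' = ω + α·dt = (-0.1883, 0.0848, -0.7791)
q⊗(0,ω) = (0.1601621, -0.0529072, 0.1450364, 0.8003208)
q + ½dt·q⊗(0,ω), renormalized = (-0.9534, -0.0432, 0.2308, 0.1892)
linear accel F/m = (-0.4500, 1.1500, 0.5500)
p + v·dt = (-0.4900, 1.7200, -2.0300)
v + (F/m)dt = (-1.9450, 1.3150, -0.2450)

p' = (-0.4900, 1.7200, -2.0300)
q' = (-0.9534, -0.0432, 0.2308, 0.1892)
v' = (-1.9450, 1.3150, -0.2450)
ω' = (-0.1883, 0.0848, -0.7791)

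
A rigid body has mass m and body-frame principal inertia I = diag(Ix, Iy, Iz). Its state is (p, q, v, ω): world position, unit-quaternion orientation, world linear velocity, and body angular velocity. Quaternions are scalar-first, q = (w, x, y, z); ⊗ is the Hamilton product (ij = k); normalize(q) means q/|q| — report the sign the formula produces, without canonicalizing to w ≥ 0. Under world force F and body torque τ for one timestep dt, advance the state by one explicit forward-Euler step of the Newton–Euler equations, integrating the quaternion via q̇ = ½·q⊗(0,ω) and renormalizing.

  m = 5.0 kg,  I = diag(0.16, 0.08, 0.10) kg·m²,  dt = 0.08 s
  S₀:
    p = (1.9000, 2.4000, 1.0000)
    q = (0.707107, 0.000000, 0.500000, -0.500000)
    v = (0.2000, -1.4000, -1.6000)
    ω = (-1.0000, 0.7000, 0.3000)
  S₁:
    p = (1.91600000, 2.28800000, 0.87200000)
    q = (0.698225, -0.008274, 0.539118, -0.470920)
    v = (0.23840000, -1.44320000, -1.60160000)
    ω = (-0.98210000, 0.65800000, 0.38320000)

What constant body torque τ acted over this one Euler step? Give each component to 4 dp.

rate change Δω = (0.01790000, -0.04200000, 0.08320000)
ω₀×(Iω₀) = (0.0042, -0.0180, 0.0560)
I·α + gyro = (0.0400, -0.0600, 0.1600)

τ = (0.0400, -0.0600, 0.1600)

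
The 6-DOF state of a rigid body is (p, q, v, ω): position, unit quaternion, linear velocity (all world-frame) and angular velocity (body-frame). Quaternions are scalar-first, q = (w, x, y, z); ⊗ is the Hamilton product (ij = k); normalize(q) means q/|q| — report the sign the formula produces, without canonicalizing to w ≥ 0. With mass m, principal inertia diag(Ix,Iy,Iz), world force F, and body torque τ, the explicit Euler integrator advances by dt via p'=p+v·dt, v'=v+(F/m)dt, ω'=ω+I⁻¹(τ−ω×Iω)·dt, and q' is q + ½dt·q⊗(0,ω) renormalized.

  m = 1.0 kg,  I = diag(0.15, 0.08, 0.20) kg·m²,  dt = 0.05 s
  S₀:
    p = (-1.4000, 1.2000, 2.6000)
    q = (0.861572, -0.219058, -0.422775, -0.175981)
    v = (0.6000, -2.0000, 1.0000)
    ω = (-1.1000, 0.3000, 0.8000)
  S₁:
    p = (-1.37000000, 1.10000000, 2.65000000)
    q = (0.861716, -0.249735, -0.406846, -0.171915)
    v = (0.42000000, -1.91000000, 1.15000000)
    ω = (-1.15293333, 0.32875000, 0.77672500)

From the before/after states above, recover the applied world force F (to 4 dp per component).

F = (-3.6000, 1.8000, 3.0000)

Δv = v₁−v₀ = (-0.18000000, 0.09000000, 0.15000000)
F = m·Δv/dt = (-3.6000, 1.8000, 3.0000)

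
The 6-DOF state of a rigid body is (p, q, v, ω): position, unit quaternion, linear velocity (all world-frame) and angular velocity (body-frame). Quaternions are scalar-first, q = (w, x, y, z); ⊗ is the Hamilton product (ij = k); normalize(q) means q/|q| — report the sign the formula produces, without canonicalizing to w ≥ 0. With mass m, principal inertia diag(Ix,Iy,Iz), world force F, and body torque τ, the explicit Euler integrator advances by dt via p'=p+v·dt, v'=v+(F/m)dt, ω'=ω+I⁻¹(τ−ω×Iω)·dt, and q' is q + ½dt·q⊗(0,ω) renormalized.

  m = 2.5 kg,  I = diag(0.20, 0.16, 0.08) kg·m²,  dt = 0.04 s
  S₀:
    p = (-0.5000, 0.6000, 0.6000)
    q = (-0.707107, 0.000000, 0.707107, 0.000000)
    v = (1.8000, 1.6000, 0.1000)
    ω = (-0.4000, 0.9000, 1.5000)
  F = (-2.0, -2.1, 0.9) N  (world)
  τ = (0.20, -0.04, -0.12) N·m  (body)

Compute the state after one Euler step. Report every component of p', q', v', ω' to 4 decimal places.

(τ − ω×Iω)/I = (1.5400, 0.2000, -1.6800)
new body rate ω' = (-0.3384, 0.9080, 1.4328)
q⊗(0,ω) = (-0.6363963, 1.3435033, -0.6363963, -0.7778177)
q + ½dt·q⊗(0,ω), renormalized = (-0.7194, 0.0269, 0.6939, -0.0155)
linear accel F/m = (-0.8000, -0.8400, 0.3600)
new position p' = (-0.4280, 0.6640, 0.6040)
v + (F/m)dt = (1.7680, 1.5664, 0.1144)

p' = (-0.4280, 0.6640, 0.6040)
q' = (-0.7194, 0.0269, 0.6939, -0.0155)
v' = (1.7680, 1.5664, 0.1144)
ω' = (-0.3384, 0.9080, 1.4328)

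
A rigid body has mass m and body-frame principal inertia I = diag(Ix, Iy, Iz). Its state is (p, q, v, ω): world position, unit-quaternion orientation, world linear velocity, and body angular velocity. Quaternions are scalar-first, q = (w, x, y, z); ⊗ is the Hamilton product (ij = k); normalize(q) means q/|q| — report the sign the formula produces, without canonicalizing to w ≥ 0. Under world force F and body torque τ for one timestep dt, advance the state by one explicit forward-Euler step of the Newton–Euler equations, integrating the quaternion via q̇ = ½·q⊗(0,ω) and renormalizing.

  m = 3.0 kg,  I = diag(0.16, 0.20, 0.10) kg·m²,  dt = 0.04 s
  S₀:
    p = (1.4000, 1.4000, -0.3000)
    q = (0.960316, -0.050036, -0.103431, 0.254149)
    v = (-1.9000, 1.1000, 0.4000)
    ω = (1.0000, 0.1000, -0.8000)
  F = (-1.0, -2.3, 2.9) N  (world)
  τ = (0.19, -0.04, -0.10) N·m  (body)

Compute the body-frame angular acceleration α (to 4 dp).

α = (1.1375, 0.0400, -1.0400)

ω×(Iω) gyroscopic = (0.0080, -0.0480, 0.0040)
(τ − ω×Iω)/I = (1.1375, 0.0400, -1.0400)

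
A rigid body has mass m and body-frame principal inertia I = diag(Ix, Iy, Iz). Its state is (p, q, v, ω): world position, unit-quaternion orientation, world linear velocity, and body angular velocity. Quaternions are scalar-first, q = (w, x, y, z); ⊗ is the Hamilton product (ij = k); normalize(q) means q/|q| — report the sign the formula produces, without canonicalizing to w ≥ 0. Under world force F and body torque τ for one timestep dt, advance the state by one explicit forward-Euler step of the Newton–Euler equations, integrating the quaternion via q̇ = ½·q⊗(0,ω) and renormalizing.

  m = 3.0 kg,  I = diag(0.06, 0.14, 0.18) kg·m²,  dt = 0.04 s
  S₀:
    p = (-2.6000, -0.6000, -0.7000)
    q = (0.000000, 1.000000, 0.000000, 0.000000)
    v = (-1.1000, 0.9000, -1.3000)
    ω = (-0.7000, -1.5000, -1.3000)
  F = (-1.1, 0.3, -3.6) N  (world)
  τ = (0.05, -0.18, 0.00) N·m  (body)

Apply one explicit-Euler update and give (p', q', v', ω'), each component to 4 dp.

precession coupling ω×(Iω) = (0.0780, -0.1092, 0.0840)
(τ − ω×Iω)/I = (-0.4667, -0.5057, -0.4667)
ω + α·dt = (-0.7187, -1.5202, -1.3187)
q⊗(0,ω) = (0.7000000, 0.0000000, 1.3000000, -1.5000000)
q' = normalize(q + ½dt·q⊗(0,ω)) = (0.0140, 0.9991, 0.0260, -0.0300)
linear accel F/m = (-0.3667, 0.1000, -1.2000)
p + v·dt = (-2.6440, -0.5640, -0.7520)
v + (F/m)dt = (-1.1147, 0.9040, -1.3480)

p' = (-2.6440, -0.5640, -0.7520)
q' = (0.0140, 0.9991, 0.0260, -0.0300)
v' = (-1.1147, 0.9040, -1.3480)
ω' = (-0.7187, -1.5202, -1.3187)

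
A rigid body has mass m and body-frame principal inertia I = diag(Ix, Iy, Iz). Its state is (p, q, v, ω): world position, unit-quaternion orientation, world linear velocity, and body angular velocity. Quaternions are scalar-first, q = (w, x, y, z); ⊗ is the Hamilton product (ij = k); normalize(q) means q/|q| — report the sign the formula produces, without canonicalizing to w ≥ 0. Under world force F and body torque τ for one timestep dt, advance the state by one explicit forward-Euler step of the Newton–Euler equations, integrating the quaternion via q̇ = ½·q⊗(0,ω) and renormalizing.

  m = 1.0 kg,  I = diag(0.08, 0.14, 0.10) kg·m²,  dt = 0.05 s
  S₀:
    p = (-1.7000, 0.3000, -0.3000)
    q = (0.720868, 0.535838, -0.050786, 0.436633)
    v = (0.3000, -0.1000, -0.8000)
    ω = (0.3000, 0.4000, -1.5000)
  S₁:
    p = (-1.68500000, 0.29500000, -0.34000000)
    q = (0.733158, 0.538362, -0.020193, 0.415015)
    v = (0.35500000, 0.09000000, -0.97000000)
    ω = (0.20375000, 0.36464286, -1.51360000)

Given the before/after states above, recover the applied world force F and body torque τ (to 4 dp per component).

F = (1.1000, 3.8000, -3.4000)
τ = (-0.1300, -0.0900, -0.0200)

Δω = ω₁−ω₀ = (-0.09625000, -0.03535714, -0.01360000)
precession coupling = (0.0240, 0.0090, 0.0072)
applied torque τ = (-0.1300, -0.0900, -0.0200)
velocity change Δv = (0.05500000, 0.19000000, -0.17000000)
F = m·Δv/dt = (1.1000, 3.8000, -3.4000)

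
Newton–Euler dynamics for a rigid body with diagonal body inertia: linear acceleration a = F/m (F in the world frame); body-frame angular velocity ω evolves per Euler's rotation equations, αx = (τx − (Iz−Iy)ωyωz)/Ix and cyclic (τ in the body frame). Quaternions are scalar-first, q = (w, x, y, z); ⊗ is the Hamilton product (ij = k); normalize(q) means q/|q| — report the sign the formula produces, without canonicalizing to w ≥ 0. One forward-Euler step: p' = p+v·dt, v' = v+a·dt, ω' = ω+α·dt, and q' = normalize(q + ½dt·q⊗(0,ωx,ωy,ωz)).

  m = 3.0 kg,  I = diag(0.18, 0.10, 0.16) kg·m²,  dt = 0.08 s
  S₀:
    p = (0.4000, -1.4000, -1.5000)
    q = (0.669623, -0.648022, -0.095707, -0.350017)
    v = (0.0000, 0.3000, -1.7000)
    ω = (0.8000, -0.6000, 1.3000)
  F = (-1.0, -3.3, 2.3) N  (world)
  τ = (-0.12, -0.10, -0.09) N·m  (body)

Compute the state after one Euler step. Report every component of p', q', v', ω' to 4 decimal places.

p' = (0.4000, -1.3760, -1.6360)
q' = (0.7047, -0.6386, -0.0891, -0.2959)
v' = (-0.0267, 0.2120, -1.6387)
ω' = (0.7675, -0.6966, 1.2358)

ω×(Iω) gyroscopic = (-0.0468, 0.0208, 0.0384)
(τ − ω×Iω)/I = (-0.4067, -1.2080, -0.8025)
new body rate ω' = (0.7675, -0.6966, 1.2358)
q⊗(0,ω) = (0.9160155, 0.2012691, 0.1606412, 1.3358887)
updated quaternion q' = (0.7047, -0.6386, -0.0891, -0.2959)
a = F/m = (-0.3333, -1.1000, 0.7667)
p' = p + v·dt = (0.4000, -1.3760, -1.6360)
new velocity v' = (-0.0267, 0.2120, -1.6387)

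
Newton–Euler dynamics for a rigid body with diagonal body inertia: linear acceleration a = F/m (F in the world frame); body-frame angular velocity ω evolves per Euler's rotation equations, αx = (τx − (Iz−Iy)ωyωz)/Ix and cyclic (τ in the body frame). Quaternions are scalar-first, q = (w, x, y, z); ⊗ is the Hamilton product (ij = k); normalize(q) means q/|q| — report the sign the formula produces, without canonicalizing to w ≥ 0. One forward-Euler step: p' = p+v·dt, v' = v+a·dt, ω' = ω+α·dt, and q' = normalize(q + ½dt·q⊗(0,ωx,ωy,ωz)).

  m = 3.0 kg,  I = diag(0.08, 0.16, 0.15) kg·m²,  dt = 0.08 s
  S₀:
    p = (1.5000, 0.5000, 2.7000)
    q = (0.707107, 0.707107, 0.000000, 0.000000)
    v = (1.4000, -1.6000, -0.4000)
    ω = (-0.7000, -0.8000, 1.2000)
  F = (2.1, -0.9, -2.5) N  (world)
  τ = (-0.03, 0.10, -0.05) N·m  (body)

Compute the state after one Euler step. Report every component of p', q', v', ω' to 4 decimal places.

p' = (1.6120, 0.3720, 2.6680)
q' = (0.7254, 0.6859, -0.0565, 0.0113)
v' = (1.4560, -1.6240, -0.4667)
ω' = (-0.7396, -0.7794, 1.1494)

linear accel F/m = (0.7000, -0.3000, -0.8333)
new position p' = (1.6120, 0.3720, 2.6680)
new velocity v' = (1.4560, -1.6240, -0.4667)
ω×(Iω) gyroscopic = (0.0096, 0.0588, 0.0448)
(τ − ω×Iω)/I = (-0.4950, 0.2575, -0.6320)
new body rate ω' = (-0.7396, -0.7794, 1.1494)
q⊗(0,ω) = (0.4949749, -0.4949749, -1.4142140, 0.2828428)
q' = normalize(q + ½dt·q⊗(0,ω)) = (0.7254, 0.6859, -0.0565, 0.0113)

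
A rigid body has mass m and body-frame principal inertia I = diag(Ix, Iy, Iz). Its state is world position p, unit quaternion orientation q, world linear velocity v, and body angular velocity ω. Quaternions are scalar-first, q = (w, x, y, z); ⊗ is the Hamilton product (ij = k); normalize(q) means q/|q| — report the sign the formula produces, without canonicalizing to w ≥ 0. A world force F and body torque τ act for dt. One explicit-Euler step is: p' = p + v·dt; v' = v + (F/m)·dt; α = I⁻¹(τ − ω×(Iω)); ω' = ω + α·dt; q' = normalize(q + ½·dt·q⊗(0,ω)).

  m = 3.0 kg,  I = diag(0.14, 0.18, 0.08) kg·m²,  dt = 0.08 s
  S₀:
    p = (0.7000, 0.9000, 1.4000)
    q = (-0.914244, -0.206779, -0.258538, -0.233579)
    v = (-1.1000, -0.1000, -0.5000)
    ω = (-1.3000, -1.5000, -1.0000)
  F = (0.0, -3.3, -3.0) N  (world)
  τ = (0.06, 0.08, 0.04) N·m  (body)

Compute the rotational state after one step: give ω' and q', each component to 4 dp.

gyro term ω×Iω = (-0.1500, 0.0780, 0.0780)
α = I⁻¹(τ − ω×Iω) = (1.5000, 0.0111, -0.4750)
ω' = ω + α·dt = (-1.1800, -1.4991, -1.0380)
Hamilton product q⊗(0,ω) = (-0.8901987, 1.0966867, 1.4682397, 0.8883131)
updated quaternion q' = (-0.9461, -0.1623, -0.1990, -0.1973)

ω' = (-1.1800, -1.4991, -1.0380)
q' = (-0.9461, -0.1623, -0.1990, -0.1973)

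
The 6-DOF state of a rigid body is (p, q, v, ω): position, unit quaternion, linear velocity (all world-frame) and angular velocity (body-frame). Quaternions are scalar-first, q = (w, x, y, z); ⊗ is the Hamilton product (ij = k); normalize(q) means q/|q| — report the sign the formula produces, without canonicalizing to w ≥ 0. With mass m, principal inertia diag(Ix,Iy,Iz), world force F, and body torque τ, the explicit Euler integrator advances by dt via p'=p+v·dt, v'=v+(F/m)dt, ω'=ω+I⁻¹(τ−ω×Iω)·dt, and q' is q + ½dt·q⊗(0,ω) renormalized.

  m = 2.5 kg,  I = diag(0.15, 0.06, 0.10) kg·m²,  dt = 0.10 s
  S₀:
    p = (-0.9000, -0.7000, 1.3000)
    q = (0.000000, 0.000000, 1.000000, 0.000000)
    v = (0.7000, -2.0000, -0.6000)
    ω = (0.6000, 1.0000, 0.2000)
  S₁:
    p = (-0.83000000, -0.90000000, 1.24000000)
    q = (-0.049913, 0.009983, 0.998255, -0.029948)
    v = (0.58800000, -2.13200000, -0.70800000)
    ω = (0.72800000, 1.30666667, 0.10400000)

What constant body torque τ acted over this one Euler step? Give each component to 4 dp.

τ = (0.2000, 0.1900, -0.1500)

rate change Δω = (0.12800000, 0.30666667, -0.09600000)
applied torque τ = (0.2000, 0.1900, -0.1500)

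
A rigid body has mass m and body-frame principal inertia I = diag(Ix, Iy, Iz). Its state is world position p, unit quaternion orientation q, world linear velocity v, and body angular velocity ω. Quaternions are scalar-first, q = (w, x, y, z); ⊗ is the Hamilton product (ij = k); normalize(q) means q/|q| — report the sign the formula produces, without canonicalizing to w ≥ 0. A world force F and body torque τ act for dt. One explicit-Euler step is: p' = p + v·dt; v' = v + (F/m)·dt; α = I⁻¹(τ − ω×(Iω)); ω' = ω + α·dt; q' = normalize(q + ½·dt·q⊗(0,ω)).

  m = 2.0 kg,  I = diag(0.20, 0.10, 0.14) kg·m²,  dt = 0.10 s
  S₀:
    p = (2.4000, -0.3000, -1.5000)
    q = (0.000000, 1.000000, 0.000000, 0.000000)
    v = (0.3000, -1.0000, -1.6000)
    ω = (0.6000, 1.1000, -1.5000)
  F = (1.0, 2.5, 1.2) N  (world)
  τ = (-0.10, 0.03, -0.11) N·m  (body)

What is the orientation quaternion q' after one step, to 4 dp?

q' = (-0.0299, 0.9953, 0.0746, 0.0547)

q⊗(0,ω) = (-0.6000000, 0.0000000, 1.5000000, 1.1000000)
q + ½dt·q⊗(0,ω), renormalized = (-0.0299, 0.9953, 0.0746, 0.0547)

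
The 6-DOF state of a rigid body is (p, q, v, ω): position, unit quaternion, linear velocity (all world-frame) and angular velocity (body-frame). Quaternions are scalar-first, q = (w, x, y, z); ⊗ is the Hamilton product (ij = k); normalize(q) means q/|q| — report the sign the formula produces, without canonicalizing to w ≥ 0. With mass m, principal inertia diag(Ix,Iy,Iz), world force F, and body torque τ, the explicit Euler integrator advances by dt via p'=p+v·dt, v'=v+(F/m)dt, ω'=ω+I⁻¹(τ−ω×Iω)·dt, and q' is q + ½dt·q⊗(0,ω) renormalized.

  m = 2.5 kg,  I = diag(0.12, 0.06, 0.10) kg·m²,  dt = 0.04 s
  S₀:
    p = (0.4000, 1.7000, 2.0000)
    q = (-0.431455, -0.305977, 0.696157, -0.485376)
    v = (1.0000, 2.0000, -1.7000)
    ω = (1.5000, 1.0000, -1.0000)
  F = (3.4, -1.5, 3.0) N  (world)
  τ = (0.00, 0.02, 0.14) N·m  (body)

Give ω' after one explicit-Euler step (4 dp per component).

ω×(Iω) gyroscopic = (-0.0400, -0.0300, -0.0900)
α = I⁻¹(τ − ω×Iω) = (0.3333, 0.8333, 2.3000)
ω' = ω + α·dt = (1.5133, 1.0333, -0.9080)

ω' = (1.5133, 1.0333, -0.9080)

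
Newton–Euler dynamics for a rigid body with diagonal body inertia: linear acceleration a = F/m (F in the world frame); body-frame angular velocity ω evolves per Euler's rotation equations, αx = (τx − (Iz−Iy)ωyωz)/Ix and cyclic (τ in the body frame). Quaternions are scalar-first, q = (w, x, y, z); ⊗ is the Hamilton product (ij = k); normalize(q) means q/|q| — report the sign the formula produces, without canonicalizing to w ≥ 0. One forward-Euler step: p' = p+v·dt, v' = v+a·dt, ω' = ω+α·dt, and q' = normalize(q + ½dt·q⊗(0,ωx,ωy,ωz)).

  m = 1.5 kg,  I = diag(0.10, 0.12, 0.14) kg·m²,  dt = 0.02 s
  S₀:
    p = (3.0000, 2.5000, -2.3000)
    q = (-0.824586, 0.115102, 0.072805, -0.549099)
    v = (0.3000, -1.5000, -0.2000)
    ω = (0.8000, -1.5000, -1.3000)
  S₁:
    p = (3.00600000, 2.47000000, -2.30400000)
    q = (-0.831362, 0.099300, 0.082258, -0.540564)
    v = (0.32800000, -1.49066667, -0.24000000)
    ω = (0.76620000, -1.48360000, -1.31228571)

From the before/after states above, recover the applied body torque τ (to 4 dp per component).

τ = (-0.1300, 0.1400, -0.1100)

ω₁ − ω₀ = (-0.03380000, 0.01640000, -0.01228571)
ω₀×(Iω₀) = (0.0390, 0.0416, -0.0240)
applied torque τ = (-0.1300, 0.1400, -0.1100)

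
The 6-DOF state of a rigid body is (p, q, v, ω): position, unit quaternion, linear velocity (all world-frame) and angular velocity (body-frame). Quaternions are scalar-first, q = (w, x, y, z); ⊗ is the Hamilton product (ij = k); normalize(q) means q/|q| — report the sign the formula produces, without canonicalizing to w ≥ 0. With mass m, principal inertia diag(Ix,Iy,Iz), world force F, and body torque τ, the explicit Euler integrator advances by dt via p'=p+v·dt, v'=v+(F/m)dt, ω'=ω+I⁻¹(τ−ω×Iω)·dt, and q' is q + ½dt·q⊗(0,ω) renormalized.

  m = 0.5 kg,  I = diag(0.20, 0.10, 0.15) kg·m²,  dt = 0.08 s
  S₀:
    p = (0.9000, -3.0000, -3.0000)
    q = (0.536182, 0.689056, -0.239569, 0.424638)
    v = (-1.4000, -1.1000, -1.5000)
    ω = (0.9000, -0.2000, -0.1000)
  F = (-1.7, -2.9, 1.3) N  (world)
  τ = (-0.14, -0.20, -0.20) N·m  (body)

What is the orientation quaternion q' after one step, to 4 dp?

Hamilton product q⊗(0,ω) = (-0.6256004, 0.5914483, 0.3438434, 0.0241827)
q + ½dt·q⊗(0,ω), renormalized = (0.5108, 0.7122, -0.2257, 0.4253)

q' = (0.5108, 0.7122, -0.2257, 0.4253)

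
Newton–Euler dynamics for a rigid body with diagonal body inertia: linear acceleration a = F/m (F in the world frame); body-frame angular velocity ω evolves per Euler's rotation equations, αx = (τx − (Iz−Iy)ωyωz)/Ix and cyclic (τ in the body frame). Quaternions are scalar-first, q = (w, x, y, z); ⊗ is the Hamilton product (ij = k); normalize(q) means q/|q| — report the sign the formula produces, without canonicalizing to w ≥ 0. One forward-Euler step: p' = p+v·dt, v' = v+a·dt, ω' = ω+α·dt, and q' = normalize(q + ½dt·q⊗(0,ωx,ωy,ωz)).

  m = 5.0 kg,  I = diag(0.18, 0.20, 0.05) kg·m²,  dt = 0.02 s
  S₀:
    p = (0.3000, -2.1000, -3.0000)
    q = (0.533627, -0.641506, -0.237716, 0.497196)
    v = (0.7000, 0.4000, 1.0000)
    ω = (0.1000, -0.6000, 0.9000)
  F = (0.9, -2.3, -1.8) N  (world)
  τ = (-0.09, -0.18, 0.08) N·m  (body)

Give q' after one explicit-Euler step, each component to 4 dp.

q' = (0.5283, -0.6401, -0.2346, 0.5061)

q⊗(0,ω) = (-0.5259554, 0.1377359, 0.3068988, 0.8889395)
q' = normalize(q + ½dt·q⊗(0,ω)) = (0.5283, -0.6401, -0.2346, 0.5061)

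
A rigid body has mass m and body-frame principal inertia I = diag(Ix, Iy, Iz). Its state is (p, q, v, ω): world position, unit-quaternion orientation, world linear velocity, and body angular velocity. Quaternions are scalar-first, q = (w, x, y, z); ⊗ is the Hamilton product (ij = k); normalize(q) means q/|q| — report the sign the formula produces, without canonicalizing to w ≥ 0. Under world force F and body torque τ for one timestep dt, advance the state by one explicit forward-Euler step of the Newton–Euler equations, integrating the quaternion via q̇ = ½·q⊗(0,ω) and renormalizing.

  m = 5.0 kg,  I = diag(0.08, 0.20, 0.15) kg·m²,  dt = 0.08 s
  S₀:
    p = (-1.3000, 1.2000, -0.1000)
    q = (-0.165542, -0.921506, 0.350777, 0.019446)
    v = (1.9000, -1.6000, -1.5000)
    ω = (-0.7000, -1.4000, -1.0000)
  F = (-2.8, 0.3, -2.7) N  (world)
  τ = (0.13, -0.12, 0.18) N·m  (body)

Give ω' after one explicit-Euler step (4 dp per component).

(τ − ω×Iω)/I = (2.5000, -0.3550, 0.4160)
ω + α·dt = (-0.5000, -1.4284, -0.9667)

ω' = (-0.5000, -1.4284, -0.9667)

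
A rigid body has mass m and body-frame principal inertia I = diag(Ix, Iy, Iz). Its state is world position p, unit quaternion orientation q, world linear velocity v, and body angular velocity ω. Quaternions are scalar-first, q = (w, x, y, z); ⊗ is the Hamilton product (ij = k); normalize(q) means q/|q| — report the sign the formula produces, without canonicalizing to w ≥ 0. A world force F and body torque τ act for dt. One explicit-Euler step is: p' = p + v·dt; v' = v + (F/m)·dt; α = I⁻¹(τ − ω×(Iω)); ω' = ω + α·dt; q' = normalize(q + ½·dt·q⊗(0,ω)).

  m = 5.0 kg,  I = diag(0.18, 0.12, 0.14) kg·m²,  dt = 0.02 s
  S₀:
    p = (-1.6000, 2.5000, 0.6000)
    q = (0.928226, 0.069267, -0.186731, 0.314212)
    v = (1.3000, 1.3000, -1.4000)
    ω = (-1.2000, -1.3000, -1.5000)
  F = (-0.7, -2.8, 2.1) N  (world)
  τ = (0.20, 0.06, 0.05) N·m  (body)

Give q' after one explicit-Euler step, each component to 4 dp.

q' = (0.9311, 0.0650, -0.2015, 0.2971)

2q̇ = q⊗(0,ω) = (0.3116881, -0.4252991, -1.4798477, -1.7064633)
updated quaternion q' = (0.9311, 0.0650, -0.2015, 0.2971)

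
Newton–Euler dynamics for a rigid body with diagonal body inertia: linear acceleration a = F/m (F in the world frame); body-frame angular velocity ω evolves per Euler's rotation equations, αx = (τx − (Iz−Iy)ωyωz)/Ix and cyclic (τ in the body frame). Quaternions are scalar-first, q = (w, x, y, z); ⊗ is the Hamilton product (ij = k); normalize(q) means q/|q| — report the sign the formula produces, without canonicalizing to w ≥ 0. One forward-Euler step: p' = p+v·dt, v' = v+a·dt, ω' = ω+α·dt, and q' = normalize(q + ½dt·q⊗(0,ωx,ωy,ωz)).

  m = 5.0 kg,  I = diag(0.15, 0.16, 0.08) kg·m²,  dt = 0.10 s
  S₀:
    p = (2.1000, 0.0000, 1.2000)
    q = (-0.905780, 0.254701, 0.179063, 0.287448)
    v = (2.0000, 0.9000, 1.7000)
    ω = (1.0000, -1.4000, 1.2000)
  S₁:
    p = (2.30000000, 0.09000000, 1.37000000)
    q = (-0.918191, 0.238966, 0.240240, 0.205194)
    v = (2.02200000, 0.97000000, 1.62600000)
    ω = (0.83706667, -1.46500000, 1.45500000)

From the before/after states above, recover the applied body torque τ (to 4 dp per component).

τ = (-0.1100, -0.0200, 0.1900)

Δω = ω₁−ω₀ = (-0.16293333, -0.06500000, 0.25500000)
I·α + gyro = (-0.1100, -0.0200, 0.1900)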